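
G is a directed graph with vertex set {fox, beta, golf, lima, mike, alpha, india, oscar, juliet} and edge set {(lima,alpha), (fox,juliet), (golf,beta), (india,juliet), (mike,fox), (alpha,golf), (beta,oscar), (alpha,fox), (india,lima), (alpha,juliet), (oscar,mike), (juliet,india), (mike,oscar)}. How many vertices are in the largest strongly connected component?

{fox, beta, golf, lima, mike, alpha, india, oscar, juliet} are all mutually reachable — one SCC of size 9.
The largest has 9 vertices.

9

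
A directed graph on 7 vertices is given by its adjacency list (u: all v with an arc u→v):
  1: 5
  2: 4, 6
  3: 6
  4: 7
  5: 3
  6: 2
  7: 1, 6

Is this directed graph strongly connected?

From 1 we can reach every vertex (1, 2, 3, 4, 5, 6, 7), and every vertex can reach 1 (1, 2, 3, 4, 5, 6, 7). So the whole graph is one strongly connected component.

Yes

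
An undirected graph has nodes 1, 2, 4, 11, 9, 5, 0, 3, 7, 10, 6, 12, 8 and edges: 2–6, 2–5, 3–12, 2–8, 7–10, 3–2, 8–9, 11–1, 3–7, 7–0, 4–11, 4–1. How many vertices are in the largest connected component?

10

Starting from 1 we can reach 1, 4, 11. That is one component of size 3.
Starting from 0 we can reach 0, 2, 3, 5, 6, 7, 8, 9, 10, 12. That is one component of size 10.
The largest has 10 vertices.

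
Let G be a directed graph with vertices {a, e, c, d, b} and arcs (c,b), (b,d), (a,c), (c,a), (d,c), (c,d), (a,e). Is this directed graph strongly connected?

No

There is no directed path from e to b, so the graph is not strongly connected.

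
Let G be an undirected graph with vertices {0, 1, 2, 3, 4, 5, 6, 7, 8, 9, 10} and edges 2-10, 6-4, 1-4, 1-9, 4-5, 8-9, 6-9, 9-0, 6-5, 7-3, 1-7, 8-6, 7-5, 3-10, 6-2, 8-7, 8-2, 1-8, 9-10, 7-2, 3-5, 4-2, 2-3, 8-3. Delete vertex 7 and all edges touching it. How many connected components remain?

1

With 7 gone, the remaining components are: {0, 1, 2, 3, 4, 5, 6, 8, 9, 10}.
That is 1 component.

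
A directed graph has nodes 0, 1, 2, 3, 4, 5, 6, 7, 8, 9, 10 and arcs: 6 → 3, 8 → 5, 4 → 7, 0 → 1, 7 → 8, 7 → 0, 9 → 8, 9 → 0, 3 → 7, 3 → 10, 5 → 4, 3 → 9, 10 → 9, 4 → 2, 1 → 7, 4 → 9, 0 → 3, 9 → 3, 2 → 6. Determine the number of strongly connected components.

1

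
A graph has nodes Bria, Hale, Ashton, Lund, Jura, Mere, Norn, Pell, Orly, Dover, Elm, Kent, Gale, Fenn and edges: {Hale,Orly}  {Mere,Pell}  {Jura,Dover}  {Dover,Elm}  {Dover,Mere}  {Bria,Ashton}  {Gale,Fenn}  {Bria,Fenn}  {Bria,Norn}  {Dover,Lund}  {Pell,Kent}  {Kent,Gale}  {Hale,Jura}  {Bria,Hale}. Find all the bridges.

Ashton-Bria, Bria-Norn, Dover-Elm, Dover-Lund, Hale-Orly

The edges on the cycle Bria-Hale-Jura-Dover-Mere-Pell-Kent-Gale-Fenn-Bria are not bridges since each lies on that cycle.
But removing Bria–Ashton disconnects Bria from Ashton; removing Hale–Orly disconnects Hale from Orly; removing Bria–Norn disconnects Bria from Norn; removing Elm–Dover disconnects Elm from Dover — these are bridges.
In total 5 edges are bridges.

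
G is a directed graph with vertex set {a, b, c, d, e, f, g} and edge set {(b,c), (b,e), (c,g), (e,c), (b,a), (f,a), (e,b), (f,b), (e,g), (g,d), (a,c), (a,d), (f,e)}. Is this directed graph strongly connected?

There is no directed path from g to c, so the graph is not strongly connected.

No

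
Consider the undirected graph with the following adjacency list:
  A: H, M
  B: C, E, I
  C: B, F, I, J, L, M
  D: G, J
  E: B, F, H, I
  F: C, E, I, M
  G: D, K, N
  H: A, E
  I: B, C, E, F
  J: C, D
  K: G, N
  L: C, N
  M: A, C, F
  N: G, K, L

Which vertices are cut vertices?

C

Removing C increases the component count from 1 to 2, so C is a cut vertex.
By contrast removing K leaves 1 component; it is not a cut vertex. No other vertex is a cut vertex either.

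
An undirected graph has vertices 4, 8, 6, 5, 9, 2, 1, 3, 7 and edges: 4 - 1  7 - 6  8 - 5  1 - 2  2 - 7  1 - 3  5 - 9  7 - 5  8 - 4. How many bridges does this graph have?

3

The edges on the cycle 8-4-1-2-7-5-8 are not bridges since each lies on that cycle.
But removing 6 - 7 disconnects 6 from 7; removing 5 - 9 disconnects 5 from 9; removing 1 - 3 disconnects 1 from 3 — these are bridges.
That makes 3 bridges.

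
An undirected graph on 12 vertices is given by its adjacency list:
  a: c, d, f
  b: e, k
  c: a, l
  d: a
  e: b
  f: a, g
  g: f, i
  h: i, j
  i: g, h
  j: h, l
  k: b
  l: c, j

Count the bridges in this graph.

3

The edges on the cycle c-l-j-h-i-g-f-a-c are not bridges since each lies on that cycle.
But removing b-e disconnects b from e; removing k-b disconnects k from b; removing d-a disconnects d from a — these are bridges.
That makes 3 bridges.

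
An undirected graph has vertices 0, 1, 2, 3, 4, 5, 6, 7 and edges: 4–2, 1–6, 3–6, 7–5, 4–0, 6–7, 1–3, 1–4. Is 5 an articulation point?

No

Deleting 5 leaves 1 component (was 1), so 5 is not a cut vertex.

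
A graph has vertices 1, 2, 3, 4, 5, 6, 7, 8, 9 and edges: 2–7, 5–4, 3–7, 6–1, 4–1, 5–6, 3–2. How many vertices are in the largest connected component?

9 is isolated — a component by itself.
8 is isolated — a component by itself.
Starting from 2 we can reach 2, 3, 7. That is one component of size 3.
Starting from 1 we can reach 1, 4, 5, 6. That is one component of size 4.
The largest has 4 vertices.

4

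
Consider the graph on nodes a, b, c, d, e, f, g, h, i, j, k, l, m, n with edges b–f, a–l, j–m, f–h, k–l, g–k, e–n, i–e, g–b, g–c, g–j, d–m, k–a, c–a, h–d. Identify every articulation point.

Removing e increases the component count from 2 to 3, so e is a cut vertex.
Removing g increases the component count from 2 to 3, so g is a cut vertex.
By contrast removing i leaves 2 components; it is not a cut vertex. No other vertex is a cut vertex either.

e, g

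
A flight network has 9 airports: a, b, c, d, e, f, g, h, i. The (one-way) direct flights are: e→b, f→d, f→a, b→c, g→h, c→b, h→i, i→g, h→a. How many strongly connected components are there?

{g, h, i} are all mutually reachable — one SCC of size 3.
{b, c} are all mutually reachable — one SCC of size 2.
{e} is an SCC by itself.
{a} is an SCC by itself.
{f} is an SCC by itself.
(and 1 more singleton SCC)
That gives 6 strongly connected components.

6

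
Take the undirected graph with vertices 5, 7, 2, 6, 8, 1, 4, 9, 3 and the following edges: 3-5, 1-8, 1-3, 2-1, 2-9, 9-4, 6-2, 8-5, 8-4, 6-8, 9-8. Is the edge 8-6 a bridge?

After removing 8-6, the path 8-1-2-6 still connects them, so the edge is not a bridge.

No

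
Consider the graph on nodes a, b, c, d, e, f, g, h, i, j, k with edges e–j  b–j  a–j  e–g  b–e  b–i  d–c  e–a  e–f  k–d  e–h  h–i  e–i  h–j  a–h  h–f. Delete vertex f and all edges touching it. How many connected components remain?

2

With f gone, the remaining components are: {c, d, k}; {a, b, e, g, h, i, j}.
That is 2 components.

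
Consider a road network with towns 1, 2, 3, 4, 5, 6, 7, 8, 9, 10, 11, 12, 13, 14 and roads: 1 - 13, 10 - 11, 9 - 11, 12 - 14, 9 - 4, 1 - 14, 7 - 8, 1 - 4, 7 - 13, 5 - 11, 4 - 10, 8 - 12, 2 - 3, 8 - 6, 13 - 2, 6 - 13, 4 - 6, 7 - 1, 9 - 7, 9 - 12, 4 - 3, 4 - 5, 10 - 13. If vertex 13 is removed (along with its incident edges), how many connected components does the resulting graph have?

1

With 13 gone, the remaining components are: {1, 2, 3, 4, 5, 6, 7, 8, 9, 10, 11, 12, 14}.
That is 1 component.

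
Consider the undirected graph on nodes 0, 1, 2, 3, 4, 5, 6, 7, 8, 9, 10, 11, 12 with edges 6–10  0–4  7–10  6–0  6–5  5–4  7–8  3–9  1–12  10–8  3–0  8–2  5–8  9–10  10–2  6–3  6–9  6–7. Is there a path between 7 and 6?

From 7 we can reach 0, 2, 3, 4, 5, 6, 7, 8, 9, 10, which includes 6.

Yes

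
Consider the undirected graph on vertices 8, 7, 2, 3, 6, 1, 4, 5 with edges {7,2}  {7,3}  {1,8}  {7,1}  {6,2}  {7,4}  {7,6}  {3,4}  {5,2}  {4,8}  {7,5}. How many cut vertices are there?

Removing 7 increases the component count from 1 to 2, so 7 is a cut vertex.
By contrast removing 3 leaves 1 component; it is not a cut vertex. No other vertex is a cut vertex either.

1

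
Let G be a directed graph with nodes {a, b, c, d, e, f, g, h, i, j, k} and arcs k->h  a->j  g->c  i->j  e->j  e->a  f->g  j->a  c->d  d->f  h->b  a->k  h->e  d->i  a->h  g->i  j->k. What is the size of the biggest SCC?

5

{a, e, h, j, k} are all mutually reachable — one SCC of size 5.
{c, d, f, g} are all mutually reachable — one SCC of size 4.
{i} is an SCC by itself.
{b} is an SCC by itself.
The largest has 5 vertices.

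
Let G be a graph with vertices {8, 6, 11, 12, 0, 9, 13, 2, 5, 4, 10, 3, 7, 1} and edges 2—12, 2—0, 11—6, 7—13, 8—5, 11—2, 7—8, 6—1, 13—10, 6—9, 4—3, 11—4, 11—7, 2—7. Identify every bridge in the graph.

0-2, 1-6, 10-13, 11-4, 11-6, 12-2, 13-7, 3-4, 5-8, 6-9, 7-8

The edges on the cycle 11-2-7-11 are not bridges since each lies on that cycle.
But removing 13—7 disconnects 13 from 7; removing 9—6 disconnects 9 from 6; removing 13—10 disconnects 13 from 10; removing 7—8 disconnects 7 from 8 — these are bridges.
In total 11 edges are bridges.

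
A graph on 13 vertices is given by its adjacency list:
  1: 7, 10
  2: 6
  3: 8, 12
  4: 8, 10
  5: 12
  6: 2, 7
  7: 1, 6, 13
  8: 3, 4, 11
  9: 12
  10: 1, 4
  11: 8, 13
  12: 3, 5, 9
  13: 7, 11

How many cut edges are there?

6

The edges on the cycle 4-10-1-7-13-11-8-4 are not bridges since each lies on that cycle.
But removing 12-9 disconnects 12 from 9; removing 7-6 disconnects 7 from 6; removing 3-12 disconnects 3 from 12; removing 3-8 disconnects 3 from 8 — these are bridges.
In total 6 edges are bridges.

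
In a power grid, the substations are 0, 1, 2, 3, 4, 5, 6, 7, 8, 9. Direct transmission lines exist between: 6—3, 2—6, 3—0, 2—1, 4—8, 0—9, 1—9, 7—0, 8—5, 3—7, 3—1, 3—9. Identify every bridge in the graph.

The edges on the cycle 3-7-0-9-3 are not bridges since each lies on that cycle.
But removing 8—5 disconnects 8 from 5; removing 8—4 disconnects 8 from 4 — these are bridges.

4-8, 5-8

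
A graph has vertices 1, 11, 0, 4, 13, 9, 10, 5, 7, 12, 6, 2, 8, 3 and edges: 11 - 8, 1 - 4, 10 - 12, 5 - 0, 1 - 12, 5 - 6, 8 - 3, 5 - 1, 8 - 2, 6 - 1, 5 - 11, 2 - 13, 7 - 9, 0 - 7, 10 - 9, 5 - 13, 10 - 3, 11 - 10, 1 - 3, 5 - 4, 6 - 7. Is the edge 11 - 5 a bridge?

After removing 11 - 5, the path 11-10-12-1-5 still connects them, so the edge is not a bridge.

No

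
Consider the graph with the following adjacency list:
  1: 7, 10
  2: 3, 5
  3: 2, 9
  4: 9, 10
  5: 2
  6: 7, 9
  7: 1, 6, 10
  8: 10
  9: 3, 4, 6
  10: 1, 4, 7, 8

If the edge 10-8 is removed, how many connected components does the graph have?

2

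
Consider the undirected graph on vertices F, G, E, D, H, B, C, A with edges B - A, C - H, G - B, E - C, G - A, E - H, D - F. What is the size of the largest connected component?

3

Starting from D we can reach D, F. That is one component of size 2.
Starting from A we can reach A, B, G. That is one component of size 3.
Starting from C we can reach C, E, H. That is one component of size 3.
The largest has 3 vertices.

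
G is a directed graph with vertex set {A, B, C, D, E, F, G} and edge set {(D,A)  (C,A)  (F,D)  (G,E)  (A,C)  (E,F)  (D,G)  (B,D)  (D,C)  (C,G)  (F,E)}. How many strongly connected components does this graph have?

2

{A, C, D, E, F, G} are all mutually reachable — one SCC of size 6.
{B} is an SCC by itself.
That gives 2 strongly connected components.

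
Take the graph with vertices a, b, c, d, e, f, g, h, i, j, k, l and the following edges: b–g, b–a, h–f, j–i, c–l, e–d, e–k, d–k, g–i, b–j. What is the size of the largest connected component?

5

Starting from c we can reach c, l. That is one component of size 2.
Starting from f we can reach f, h. That is one component of size 2.
Starting from d we can reach d, e, k. That is one component of size 3.
Starting from a we can reach a, b, g, i, j. That is one component of size 5.
The largest has 5 vertices.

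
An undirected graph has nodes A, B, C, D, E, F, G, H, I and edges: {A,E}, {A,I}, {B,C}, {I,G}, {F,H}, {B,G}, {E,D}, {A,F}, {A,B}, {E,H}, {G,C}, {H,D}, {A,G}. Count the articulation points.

Removing A increases the component count from 1 to 2, so A is a cut vertex.
By contrast removing E leaves 1 component; it is not a cut vertex. No other vertex is a cut vertex either.

1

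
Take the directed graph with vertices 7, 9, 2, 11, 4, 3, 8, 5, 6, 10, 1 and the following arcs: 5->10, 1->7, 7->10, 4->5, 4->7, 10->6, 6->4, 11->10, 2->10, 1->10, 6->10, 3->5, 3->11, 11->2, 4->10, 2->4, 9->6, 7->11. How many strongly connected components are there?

5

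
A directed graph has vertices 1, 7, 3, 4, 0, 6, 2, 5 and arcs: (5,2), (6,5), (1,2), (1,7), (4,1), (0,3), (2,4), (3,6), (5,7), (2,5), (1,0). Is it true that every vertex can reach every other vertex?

No

There is no directed path from 7 to 3, so the graph is not strongly connected.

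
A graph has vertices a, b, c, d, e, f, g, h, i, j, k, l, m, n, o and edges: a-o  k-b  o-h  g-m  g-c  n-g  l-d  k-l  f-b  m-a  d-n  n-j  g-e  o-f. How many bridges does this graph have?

4

The edges on the cycle k-l-d-n-g-m-a-o-f-b-k are not bridges since each lies on that cycle.
But removing n-j disconnects n from j; removing e-g disconnects e from g; removing h-o disconnects h from o; removing g-c disconnects g from c — these are bridges.
That makes 4 bridges.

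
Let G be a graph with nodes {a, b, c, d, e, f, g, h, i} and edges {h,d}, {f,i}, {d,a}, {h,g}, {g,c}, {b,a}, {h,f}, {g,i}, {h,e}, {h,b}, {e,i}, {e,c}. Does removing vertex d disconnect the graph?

No

Deleting d leaves 1 component (was 1) (its neighbors a, h remain connected to each other), so d is not a cut vertex.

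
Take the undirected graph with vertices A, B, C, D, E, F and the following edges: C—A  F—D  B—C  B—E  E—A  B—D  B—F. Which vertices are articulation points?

B

Removing B increases the component count from 1 to 2, so B is a cut vertex.
By contrast removing F leaves 1 component; it is not a cut vertex. No other vertex is a cut vertex either.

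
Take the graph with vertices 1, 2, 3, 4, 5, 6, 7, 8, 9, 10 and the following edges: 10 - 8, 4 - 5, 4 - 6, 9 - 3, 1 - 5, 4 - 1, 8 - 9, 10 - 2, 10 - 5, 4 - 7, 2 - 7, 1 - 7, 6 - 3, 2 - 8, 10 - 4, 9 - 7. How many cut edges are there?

The edges on the cycle 10-2-8-9-3-6-4-10 are not bridges since each lies on that cycle.
Every edge lies on some cycle, so there are no bridges.

0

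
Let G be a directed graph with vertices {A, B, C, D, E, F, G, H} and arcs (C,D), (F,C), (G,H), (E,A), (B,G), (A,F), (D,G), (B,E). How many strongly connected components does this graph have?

8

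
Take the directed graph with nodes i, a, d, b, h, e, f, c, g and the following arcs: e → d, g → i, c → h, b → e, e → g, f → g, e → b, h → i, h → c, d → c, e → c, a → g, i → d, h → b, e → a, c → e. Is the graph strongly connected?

No

There is no directed path from g to f, so the graph is not strongly connected.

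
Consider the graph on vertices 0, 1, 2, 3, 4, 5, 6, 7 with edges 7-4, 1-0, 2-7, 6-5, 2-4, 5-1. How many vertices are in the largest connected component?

3 is isolated — a component by itself.
Starting from 2 we can reach 2, 4, 7. That is one component of size 3.
Starting from 0 we can reach 0, 1, 5, 6. That is one component of size 4.
The largest has 4 vertices.

4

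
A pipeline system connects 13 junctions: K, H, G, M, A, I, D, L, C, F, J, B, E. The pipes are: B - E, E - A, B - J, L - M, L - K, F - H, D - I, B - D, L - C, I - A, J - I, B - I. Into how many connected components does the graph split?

4

G is isolated — a component by itself.
Starting from F we can reach F, H. That is one component of size 2.
Starting from C we can reach C, K, L, M. That is one component of size 4.
Starting from A we can reach A, B, D, E, I, J. That is one component of size 6.
Total: 4 components.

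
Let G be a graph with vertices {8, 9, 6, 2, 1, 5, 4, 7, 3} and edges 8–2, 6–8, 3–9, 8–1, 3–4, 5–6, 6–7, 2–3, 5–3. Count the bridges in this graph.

The edges on the cycle 5-6-8-2-3-5 are not bridges since each lies on that cycle.
But removing 1–8 disconnects 1 from 8; removing 6–7 disconnects 6 from 7; removing 3–9 disconnects 3 from 9; removing 3–4 disconnects 3 from 4 — these are bridges.
That makes 4 bridges.

4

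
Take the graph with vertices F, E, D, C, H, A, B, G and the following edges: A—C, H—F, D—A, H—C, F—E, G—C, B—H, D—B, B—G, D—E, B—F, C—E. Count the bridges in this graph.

The edges on the cycle D-B-H-F-E-C-A-D are not bridges since each lies on that cycle.
Every edge lies on some cycle, so there are no bridges.

0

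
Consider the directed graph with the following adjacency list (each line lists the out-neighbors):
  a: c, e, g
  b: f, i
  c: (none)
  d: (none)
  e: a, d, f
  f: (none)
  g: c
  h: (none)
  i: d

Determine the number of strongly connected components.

{a, e} are all mutually reachable — one SCC of size 2.
{h} is an SCC by itself.
{d} is an SCC by itself.
{c} is an SCC by itself.
{i} is an SCC by itself.
(and 3 more singleton SCCs)
That gives 8 strongly connected components.

8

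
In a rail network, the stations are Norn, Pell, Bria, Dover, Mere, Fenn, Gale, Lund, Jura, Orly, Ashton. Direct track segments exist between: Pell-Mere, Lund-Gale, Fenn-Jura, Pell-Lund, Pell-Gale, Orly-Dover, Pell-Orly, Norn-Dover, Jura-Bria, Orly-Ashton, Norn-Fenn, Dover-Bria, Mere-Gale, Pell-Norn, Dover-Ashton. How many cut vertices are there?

1

Removing Pell increases the component count from 1 to 2, so Pell is a cut vertex.
By contrast removing Mere leaves 1 component; it is not a cut vertex. No other vertex is a cut vertex either.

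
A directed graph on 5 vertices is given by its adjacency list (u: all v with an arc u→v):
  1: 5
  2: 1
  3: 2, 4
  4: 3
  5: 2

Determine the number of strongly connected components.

{1, 2, 5} are all mutually reachable — one SCC of size 3.
{3, 4} are all mutually reachable — one SCC of size 2.
That gives 2 strongly connected components.

2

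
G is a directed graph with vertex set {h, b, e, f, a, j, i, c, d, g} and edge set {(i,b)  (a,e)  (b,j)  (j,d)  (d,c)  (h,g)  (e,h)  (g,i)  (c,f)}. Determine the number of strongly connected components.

10

{g} is an SCC by itself.
{h} is an SCC by itself.
{f} is an SCC by itself.
{j} is an SCC by itself.
{a} is an SCC by itself.
(and 5 more singleton SCCs)
That gives 10 strongly connected components.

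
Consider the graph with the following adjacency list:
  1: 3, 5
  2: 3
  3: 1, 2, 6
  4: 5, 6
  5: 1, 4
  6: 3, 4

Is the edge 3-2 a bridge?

Yes

Removing 3-2 leaves no path between 3 and 2: the component count goes from 1 to 2. So it is a bridge.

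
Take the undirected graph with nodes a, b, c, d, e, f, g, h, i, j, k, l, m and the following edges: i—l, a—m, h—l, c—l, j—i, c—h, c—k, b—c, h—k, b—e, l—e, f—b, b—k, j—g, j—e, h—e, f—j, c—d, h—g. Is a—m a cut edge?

Removing a—m leaves no path between a and m: the component count goes from 2 to 3. So it is a bridge.

Yes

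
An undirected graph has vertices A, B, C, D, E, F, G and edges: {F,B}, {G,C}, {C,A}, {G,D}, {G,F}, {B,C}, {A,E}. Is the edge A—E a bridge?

Yes

Removing A—E leaves no path between A and E: the component count goes from 1 to 2. So it is a bridge.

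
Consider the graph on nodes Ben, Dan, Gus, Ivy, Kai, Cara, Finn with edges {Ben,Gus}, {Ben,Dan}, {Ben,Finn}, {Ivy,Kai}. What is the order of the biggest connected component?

Cara is isolated — a component by itself.
Starting from Ivy we can reach Ivy, Kai. That is one component of size 2.
Starting from Ben we can reach Ben, Dan, Gus, Finn. That is one component of size 4.
The largest has 4 vertices.

4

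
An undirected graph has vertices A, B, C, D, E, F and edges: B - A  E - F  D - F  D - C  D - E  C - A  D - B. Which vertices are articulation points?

D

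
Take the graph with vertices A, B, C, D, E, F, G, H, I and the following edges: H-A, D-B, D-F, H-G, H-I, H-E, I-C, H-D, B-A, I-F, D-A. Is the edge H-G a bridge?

Removing H-G leaves no path between H and G: the component count goes from 1 to 2. So it is a bridge.

Yes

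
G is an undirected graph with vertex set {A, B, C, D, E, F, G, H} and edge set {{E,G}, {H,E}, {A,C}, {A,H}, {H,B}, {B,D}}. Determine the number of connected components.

2

F is isolated — a component by itself.
Starting from A we can reach A, B, C, D, E, G, H. That is one component of size 7.
Total: 2 components.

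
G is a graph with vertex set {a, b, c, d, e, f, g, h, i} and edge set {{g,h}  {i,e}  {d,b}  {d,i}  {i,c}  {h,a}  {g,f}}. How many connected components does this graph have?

2

Starting from a we can reach a, f, g, h. That is one component of size 4.
Starting from b we can reach b, c, d, e, i. That is one component of size 5.
Total: 2 components.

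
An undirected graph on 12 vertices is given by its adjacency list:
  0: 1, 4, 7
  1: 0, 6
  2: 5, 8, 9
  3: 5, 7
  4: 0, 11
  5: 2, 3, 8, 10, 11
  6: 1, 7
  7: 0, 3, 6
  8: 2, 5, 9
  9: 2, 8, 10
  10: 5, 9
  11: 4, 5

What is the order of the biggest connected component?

Starting from 0 we can reach 0, 1, 2, 3, 4, 5, 6, 7, 8, 9, 10, 11. That is one component of size 12.
The largest has 12 vertices.

12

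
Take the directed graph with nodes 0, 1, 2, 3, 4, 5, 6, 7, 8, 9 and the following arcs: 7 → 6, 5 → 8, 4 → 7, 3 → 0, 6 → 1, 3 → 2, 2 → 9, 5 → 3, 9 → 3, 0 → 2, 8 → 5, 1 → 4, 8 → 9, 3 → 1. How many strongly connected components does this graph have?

3

{1, 4, 6, 7} are all mutually reachable — one SCC of size 4.
{0, 2, 3, 9} are all mutually reachable — one SCC of size 4.
{5, 8} are all mutually reachable — one SCC of size 2.
That gives 3 strongly connected components.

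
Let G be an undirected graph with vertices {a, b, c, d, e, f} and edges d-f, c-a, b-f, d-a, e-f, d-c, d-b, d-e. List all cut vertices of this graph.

Removing d increases the component count from 1 to 2, so d is a cut vertex.
By contrast removing a leaves 1 component; it is not a cut vertex. No other vertex is a cut vertex either.

d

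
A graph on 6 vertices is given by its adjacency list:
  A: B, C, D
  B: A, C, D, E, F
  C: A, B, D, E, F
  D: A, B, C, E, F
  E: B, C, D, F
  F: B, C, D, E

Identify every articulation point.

Removing D, for instance, still leaves 1 component. No single vertex removal increases the component count — the graph has no articulation points.

none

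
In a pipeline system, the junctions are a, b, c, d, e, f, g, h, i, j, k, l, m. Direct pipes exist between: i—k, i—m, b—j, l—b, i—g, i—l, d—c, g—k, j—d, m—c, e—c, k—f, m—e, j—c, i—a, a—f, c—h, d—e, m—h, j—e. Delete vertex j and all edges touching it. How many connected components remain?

1

With j gone, the remaining components are: {a, b, c, d, e, f, g, h, i, k, l, m}.
That is 1 component.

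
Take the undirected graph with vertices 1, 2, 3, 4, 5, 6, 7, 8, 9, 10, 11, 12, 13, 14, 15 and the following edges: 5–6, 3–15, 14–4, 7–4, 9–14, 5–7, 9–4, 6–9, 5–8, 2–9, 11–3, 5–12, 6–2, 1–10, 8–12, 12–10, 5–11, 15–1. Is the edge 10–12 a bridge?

After removing 10–12, the path 10-1-15-3-11-5-12 still connects them, so the edge is not a bridge.

No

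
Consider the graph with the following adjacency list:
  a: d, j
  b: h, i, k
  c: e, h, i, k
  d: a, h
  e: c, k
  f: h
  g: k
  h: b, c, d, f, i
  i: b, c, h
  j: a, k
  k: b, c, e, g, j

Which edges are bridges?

The edges on the cycle k-b-h-c-e-k are not bridges since each lies on that cycle.
But removing f-h disconnects f from h; removing g-k disconnects g from k — these are bridges.

f-h, g-k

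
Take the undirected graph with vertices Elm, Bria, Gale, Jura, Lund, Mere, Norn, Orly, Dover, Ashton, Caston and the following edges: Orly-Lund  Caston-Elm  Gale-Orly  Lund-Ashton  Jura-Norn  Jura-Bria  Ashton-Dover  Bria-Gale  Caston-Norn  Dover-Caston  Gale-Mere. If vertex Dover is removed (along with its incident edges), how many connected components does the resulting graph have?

1

With Dover gone, the remaining components are: {Elm, Bria, Gale, Jura, Lund, Mere, Norn, Orly, Ashton, Caston}.
That is 1 component.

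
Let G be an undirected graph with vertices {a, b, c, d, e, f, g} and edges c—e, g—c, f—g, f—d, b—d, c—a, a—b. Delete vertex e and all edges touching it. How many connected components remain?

1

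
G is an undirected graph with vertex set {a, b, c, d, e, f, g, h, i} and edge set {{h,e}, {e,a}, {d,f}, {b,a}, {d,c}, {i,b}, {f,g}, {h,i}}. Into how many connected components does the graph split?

2

Starting from c we can reach c, d, f, g. That is one component of size 4.
Starting from a we can reach a, b, e, h, i. That is one component of size 5.
Total: 2 components.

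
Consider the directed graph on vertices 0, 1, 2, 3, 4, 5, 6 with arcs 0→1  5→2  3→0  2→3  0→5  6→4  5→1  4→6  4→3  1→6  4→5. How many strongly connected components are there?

{0, 1, 2, 3, 4, 5, 6} are all mutually reachable — one SCC of size 7.
That gives 1 strongly connected component.

1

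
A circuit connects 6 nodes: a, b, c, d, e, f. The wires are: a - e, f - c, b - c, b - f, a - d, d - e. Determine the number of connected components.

2

Starting from b we can reach b, c, f. That is one component of size 3.
Starting from a we can reach a, d, e. That is one component of size 3.
Total: 2 components.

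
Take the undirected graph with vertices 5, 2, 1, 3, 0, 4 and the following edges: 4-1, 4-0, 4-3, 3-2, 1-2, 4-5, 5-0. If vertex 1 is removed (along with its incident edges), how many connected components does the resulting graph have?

With 1 gone, the remaining components are: {0, 2, 3, 4, 5}.
That is 1 component.

1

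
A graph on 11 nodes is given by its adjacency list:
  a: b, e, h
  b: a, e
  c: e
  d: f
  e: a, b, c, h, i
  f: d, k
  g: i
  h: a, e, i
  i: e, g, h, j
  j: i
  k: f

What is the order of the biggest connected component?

8

Starting from d we can reach d, f, k. That is one component of size 3.
Starting from a we can reach a, b, c, e, g, h, i, j. That is one component of size 8.
The largest has 8 vertices.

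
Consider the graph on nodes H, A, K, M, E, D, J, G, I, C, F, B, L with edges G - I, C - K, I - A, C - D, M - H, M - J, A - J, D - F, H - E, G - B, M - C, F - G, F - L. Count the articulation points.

Removing C increases the component count from 1 to 2, so C is a cut vertex.
Removing F increases the component count from 1 to 2, so F is a cut vertex.
Removing G increases the component count from 1 to 2, so G is a cut vertex.
Likewise H, M are cut vertices.
By contrast removing K leaves 1 component; it is not a cut vertex. No other vertex is a cut vertex either.

5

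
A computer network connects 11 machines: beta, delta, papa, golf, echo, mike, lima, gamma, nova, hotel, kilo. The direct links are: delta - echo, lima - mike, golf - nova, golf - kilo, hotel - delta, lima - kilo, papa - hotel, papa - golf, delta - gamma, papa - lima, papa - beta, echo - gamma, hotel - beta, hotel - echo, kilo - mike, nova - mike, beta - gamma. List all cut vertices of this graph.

Removing papa increases the component count from 1 to 2, so papa is a cut vertex.
By contrast removing nova leaves 1 component; it is not a cut vertex. No other vertex is a cut vertex either.

papa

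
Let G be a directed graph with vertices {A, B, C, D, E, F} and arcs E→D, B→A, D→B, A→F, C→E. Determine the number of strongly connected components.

{F} is an SCC by itself.
{A} is an SCC by itself.
{E} is an SCC by itself.
{C} is an SCC by itself.
{D} is an SCC by itself.
(and 1 more singleton SCC)
That gives 6 strongly connected components.

6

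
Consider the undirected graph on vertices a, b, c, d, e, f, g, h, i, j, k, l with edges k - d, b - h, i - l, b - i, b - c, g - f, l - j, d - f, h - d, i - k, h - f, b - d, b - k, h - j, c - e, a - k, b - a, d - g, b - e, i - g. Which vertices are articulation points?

Removing b increases the component count from 1 to 2, so b is a cut vertex.
By contrast removing k leaves 1 component; it is not a cut vertex. No other vertex is a cut vertex either.

b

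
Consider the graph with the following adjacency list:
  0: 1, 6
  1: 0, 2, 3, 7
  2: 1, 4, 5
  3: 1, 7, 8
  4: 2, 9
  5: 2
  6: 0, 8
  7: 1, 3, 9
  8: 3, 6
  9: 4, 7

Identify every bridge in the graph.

2-5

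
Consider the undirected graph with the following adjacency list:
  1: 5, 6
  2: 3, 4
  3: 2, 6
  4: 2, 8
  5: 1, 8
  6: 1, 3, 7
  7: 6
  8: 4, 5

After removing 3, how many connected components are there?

1

With 3 gone, the remaining components are: {1, 2, 4, 5, 6, 7, 8}.
That is 1 component.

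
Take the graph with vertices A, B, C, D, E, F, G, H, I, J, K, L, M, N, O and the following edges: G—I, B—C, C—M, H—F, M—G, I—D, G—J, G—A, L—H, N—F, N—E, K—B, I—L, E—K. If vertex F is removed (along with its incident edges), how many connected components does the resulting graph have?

2

With F gone, the remaining components are: {O}; {A, B, C, D, E, G, H, I, J, K, L, M, N}.
That is 2 components.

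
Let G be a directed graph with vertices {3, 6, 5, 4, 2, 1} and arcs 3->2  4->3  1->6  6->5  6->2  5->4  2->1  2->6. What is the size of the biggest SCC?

6

{1, 2, 3, 4, 5, 6} are all mutually reachable — one SCC of size 6.
The largest has 6 vertices.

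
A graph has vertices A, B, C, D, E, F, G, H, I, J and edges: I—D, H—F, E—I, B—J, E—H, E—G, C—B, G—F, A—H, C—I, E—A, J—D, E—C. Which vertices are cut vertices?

Removing E increases the component count from 1 to 2, so E is a cut vertex.
By contrast removing G leaves 1 component; it is not a cut vertex. No other vertex is a cut vertex either.

E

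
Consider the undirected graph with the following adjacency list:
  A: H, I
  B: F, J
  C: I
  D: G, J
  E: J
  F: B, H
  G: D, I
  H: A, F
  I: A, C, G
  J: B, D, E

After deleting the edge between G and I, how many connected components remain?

1

G and I are still connected via G-D-J-B-F-H-A-I, so the component count stays at 1.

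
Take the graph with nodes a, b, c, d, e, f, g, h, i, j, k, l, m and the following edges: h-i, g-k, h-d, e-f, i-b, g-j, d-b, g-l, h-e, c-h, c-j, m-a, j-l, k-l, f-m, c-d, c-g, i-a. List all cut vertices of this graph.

c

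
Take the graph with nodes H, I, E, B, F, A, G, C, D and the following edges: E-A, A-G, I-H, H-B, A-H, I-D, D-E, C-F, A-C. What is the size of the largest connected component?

9

Starting from A we can reach A, B, C, D, E, F, G, H, I. That is one component of size 9.
The largest has 9 vertices.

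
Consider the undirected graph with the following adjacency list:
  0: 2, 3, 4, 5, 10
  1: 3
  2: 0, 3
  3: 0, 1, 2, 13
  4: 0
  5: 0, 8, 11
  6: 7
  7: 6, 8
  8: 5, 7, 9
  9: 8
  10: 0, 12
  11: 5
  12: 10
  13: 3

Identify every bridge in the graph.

0-10, 0-4, 0-5, 1-3, 10-12, 11-5, 13-3, 5-8, 6-7, 7-8, 8-9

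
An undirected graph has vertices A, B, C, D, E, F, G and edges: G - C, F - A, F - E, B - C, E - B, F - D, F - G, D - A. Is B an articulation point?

No

Deleting B leaves 1 component (was 1) (its neighbors C, E remain connected to each other), so B is not a cut vertex.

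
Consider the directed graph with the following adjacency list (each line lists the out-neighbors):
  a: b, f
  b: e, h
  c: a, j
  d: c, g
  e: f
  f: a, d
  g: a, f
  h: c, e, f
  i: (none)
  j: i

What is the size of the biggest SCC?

{a, b, c, d, e, f, g, h} are all mutually reachable — one SCC of size 8.
{j} is an SCC by itself.
{i} is an SCC by itself.
The largest has 8 vertices.

8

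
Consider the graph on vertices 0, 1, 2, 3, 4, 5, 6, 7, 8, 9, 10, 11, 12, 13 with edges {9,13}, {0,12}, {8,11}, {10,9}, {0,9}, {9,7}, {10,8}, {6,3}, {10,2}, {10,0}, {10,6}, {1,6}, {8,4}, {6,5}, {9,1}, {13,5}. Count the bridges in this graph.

The edges on the cycle 10-0-9-1-6-10 are not bridges since each lies on that cycle.
But removing 7–9 disconnects 7 from 9; removing 3–6 disconnects 3 from 6; removing 0–12 disconnects 0 from 12; removing 8–11 disconnects 8 from 11 — these are bridges.
In total 7 edges are bridges.

7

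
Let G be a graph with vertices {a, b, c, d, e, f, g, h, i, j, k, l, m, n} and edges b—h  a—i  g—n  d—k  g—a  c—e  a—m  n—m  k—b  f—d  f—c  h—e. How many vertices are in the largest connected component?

l is isolated — a component by itself.
j is isolated — a component by itself.
Starting from a we can reach a, g, i, m, n. That is one component of size 5.
Starting from b we can reach b, c, d, e, f, h, k. That is one component of size 7.
The largest has 7 vertices.

7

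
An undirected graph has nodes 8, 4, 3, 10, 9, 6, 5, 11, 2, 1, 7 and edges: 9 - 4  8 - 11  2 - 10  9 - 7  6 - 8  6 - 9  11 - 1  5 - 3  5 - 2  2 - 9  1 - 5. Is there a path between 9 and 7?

Yes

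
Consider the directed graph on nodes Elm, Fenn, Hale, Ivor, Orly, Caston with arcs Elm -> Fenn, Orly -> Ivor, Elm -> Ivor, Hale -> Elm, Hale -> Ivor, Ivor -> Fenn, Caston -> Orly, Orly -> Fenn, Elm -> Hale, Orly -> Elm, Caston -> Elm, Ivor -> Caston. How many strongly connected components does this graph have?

{Elm, Hale, Ivor, Orly, Caston} are all mutually reachable — one SCC of size 5.
{Fenn} is an SCC by itself.
That gives 2 strongly connected components.

2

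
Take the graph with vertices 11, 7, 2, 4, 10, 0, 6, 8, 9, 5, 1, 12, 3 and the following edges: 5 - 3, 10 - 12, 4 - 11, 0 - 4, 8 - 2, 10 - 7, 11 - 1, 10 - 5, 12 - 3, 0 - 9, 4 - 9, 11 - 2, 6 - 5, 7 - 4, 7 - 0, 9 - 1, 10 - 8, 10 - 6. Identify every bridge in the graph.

none

The edges on the cycle 7-0-4-7 are not bridges since each lies on that cycle.
Every edge lies on some cycle, so there are no bridges.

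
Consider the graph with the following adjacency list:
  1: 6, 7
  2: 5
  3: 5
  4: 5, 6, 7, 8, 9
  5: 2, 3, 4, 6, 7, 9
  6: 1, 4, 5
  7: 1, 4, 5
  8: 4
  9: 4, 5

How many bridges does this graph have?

The edges on the cycle 5-4-7-1-6-5 are not bridges since each lies on that cycle.
But removing 3-5 disconnects 3 from 5; removing 4-8 disconnects 4 from 8; removing 5-2 disconnects 5 from 2 — these are bridges.
That makes 3 bridges.

3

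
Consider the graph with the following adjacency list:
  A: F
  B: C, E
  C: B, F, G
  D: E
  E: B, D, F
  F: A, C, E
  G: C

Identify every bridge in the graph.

A-F, C-G, D-E

The edges on the cycle F-C-B-E-F are not bridges since each lies on that cycle.
But removing C-G disconnects C from G; removing E-D disconnects E from D; removing F-A disconnects F from A — these are bridges.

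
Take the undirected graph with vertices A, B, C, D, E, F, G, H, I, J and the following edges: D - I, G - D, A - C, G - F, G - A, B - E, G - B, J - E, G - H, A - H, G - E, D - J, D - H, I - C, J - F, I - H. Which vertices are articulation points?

Removing I, for instance, still leaves 1 component. No single vertex removal increases the component count — the graph has no articulation points.

none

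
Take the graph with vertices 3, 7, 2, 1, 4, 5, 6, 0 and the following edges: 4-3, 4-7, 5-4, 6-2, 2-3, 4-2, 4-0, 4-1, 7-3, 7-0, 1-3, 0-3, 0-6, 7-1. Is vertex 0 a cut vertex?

Deleting 0 leaves 1 component (was 1) (its neighbors 3, 4, 6, 7 remain connected to each other), so 0 is not a cut vertex.

No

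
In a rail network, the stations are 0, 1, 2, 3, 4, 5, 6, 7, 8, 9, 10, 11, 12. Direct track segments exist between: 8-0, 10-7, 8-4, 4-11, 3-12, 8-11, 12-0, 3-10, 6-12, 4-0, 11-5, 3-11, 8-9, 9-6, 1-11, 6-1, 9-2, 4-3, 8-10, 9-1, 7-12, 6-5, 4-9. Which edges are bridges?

2-9

The edges on the cycle 8-4-3-12-7-10-8 are not bridges since each lies on that cycle.
But removing 9-2 disconnects 9 from 2 — this is a bridge.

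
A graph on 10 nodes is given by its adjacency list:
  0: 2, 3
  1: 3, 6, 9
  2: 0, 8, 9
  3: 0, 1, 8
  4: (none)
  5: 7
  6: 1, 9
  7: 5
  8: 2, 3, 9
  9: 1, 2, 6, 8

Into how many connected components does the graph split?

4 is isolated — a component by itself.
Starting from 5 we can reach 5, 7. That is one component of size 2.
Starting from 0 we can reach 0, 1, 2, 3, 6, 8, 9. That is one component of size 7.
Total: 3 components.

3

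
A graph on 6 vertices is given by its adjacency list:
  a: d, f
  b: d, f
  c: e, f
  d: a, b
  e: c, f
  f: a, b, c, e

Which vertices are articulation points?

f

Removing f increases the component count from 1 to 2, so f is a cut vertex.
By contrast removing e leaves 1 component; it is not a cut vertex. No other vertex is a cut vertex either.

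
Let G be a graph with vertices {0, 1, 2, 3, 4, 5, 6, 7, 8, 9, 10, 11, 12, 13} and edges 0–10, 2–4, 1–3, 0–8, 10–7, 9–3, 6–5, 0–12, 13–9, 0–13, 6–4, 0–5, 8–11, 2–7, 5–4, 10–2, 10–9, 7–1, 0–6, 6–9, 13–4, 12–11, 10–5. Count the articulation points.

Removing 0 increases the component count from 1 to 2, so 0 is a cut vertex.
By contrast removing 7 leaves 1 component; it is not a cut vertex. No other vertex is a cut vertex either.

1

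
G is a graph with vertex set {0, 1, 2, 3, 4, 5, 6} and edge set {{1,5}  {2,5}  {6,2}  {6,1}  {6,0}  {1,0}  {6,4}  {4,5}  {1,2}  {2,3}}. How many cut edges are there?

The edges on the cycle 6-1-2-5-4-6 are not bridges since each lies on that cycle.
But removing 3–2 disconnects 3 from 2 — this is a bridge.

1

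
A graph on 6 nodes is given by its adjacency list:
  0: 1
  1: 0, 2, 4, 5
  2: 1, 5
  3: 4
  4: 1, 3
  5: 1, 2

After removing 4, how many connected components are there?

With 4 gone, the remaining components are: {3}; {0, 1, 2, 5}.
That is 2 components.

2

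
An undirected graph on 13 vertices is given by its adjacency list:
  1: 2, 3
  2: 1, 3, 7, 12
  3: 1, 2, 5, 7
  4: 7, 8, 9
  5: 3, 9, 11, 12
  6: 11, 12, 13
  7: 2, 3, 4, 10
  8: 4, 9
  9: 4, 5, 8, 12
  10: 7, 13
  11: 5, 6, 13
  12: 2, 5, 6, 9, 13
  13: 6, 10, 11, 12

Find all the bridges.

none

The edges on the cycle 13-11-5-12-13 are not bridges since each lies on that cycle.
Every edge lies on some cycle, so there are no bridges.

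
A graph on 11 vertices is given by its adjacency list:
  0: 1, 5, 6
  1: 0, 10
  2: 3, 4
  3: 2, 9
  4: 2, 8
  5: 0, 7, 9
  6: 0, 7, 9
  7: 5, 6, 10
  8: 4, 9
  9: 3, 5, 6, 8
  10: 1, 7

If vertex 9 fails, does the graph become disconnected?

Yes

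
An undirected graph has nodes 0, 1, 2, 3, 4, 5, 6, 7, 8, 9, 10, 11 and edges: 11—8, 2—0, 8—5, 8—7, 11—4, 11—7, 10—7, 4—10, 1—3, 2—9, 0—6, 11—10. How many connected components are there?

Starting from 1 we can reach 1, 3. That is one component of size 2.
Starting from 0 we can reach 0, 2, 6, 9. That is one component of size 4.
Starting from 4 we can reach 4, 5, 7, 8, 10, 11. That is one component of size 6.
Total: 3 components.

3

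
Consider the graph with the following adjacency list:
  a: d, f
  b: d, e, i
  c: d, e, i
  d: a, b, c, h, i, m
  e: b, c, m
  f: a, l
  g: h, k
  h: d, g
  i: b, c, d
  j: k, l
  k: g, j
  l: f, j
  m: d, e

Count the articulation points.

Removing d increases the component count from 1 to 2, so d is a cut vertex.
By contrast removing k leaves 1 component; it is not a cut vertex. No other vertex is a cut vertex either.

1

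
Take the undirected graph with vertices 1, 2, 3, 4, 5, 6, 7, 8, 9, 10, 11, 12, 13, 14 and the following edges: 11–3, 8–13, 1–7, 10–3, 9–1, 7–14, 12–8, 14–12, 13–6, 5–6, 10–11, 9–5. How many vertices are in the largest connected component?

9

4 is isolated — a component by itself.
2 is isolated — a component by itself.
Starting from 3 we can reach 3, 10, 11. That is one component of size 3.
Starting from 1 we can reach 1, 5, 6, 7, 8, 9, 12, 13, 14. That is one component of size 9.
The largest has 9 vertices.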